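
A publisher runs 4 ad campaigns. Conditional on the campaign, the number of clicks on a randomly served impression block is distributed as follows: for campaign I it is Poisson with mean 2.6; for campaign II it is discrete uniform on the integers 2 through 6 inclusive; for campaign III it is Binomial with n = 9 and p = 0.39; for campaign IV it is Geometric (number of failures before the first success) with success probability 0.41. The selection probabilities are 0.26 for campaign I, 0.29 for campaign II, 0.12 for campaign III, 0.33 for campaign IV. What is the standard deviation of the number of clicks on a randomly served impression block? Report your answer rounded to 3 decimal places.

1.941

Per component, I: μ=2.6, E[X²]=9.36; II: μ=4, E[X²]=18; III: μ=3.51, E[X²]=14.4612; IV: μ=1.43902, E[X²]=5.58061.
E[X] = 0.26·2.6 + 0.29·4 + 0.12·3.51 + 0.33·1.43902 = 2.73208.
E[X²] = 0.26·9.36 + 0.29·18 + 0.12·14.4612 + 0.33·5.58061 = 11.2305.
Var(X) = E[X²] − (E[X])² = 11.2305 − 7.46425 = 3.76629.
SD(X) = √3.76629 = 1.94069.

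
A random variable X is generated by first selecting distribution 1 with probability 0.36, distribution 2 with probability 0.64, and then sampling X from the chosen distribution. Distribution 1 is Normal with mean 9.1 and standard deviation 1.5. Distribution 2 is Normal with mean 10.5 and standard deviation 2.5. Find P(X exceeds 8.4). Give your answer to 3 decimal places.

0.756

Conditional on each component, P(X > 8.4): 1: 0.679631; 2: 0.799546.
By total probability, P(X > 8.4) = 0.36·0.679631 + 0.64·0.799546 = 0.756376.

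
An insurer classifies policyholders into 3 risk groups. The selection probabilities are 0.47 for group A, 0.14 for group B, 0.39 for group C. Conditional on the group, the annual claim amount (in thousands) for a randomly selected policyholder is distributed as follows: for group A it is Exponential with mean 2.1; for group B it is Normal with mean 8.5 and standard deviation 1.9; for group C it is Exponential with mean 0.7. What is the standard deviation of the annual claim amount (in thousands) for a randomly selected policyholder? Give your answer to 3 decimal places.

Per component, A: μ=2.1, E[X²]=8.82; B: μ=8.5, E[X²]=75.86; C: μ=0.7, E[X²]=0.98.
E[X] = 0.47·2.1 + 0.14·8.5 + 0.39·0.7 = 2.45.
E[X²] = 0.47·8.82 + 0.14·75.86 + 0.39·0.98 = 15.148.
Var(X) = E[X²] − (E[X])² = 15.148 − 6.0025 = 9.1455.
SD(X) = √9.1455 = 3.02415.

3.024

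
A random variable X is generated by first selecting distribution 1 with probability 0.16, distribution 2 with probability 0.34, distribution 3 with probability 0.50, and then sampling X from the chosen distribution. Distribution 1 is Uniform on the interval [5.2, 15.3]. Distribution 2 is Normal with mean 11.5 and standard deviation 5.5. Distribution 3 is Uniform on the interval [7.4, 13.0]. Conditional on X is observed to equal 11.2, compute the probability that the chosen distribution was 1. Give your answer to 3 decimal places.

Likelihoods f(11.2 | ·): 1: 0.0990099; 2: 0.0724271; 3: 0.178571.
Posterior ∝ prior × likelihood. Numerator for 1: 0.16·0.0990099 = 0.0158416.
Normalizing constant: 0.16·0.0990099 + 0.34·0.0724271 + 0.5·0.178571 = 0.129753.
P(1 | observation) = 0.0158416 / 0.129753 = 0.122091.

0.122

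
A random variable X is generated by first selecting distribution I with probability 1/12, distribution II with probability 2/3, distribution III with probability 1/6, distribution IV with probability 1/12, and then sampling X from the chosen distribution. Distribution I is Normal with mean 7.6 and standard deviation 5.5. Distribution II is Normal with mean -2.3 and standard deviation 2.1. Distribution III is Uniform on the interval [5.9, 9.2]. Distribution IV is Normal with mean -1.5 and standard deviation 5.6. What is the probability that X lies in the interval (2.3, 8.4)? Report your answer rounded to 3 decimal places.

0.186

Conditional on each component, P(2.3 < X < 8.4): I: 0.39021; II: 0.0142447; III: 0.757576; IV: 0.210162.
By total probability, P(2.3 < X < 8.4) = 0.0833333·0.39021 + 0.666667·0.0142447 + 0.166667·0.757576 + 0.0833333·0.210162 = 0.18579.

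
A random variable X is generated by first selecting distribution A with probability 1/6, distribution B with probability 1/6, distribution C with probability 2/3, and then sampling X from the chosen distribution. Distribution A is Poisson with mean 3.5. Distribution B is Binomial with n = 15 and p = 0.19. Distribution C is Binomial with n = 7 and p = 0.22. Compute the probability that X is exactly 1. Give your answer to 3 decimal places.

0.274

Conditional on each component, P(X = 1): A: 0.105691; B: 0.149154; C: 0.346807.
By total probability, P(X = 1) = 0.166667·0.105691 + 0.166667·0.149154 + 0.666667·0.346807 = 0.273679.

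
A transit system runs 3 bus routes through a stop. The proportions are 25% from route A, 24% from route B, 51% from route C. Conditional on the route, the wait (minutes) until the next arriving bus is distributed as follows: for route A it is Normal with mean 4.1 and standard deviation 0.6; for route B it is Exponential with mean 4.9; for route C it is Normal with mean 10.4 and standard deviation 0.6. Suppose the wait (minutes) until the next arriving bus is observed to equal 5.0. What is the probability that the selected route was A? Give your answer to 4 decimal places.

Likelihoods f(5.0 | ·): A: 0.215863; B: 0.0735608; C: 1.7133e-18.
Posterior ∝ prior × likelihood. Numerator for A: 0.25·0.215863 = 0.0539657.
Normalizing constant: 0.25·0.215863 + 0.24·0.0735608 + 0.51·1.7133e-18 = 0.0716203.
P(A | observation) = 0.0539657 / 0.0716203 = 0.753497.

0.7535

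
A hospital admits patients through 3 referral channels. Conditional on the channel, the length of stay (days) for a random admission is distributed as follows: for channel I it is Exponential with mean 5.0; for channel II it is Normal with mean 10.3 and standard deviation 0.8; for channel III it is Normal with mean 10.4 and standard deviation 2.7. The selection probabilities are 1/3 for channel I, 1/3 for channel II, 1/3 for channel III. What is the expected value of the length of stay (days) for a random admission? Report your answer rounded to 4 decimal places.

Component means — I: 5; II: 10.3; III: 10.4.
E[X] = 0.333333·5 + 0.333333·10.3 + 0.333333·10.4 = 8.56667.

8.5667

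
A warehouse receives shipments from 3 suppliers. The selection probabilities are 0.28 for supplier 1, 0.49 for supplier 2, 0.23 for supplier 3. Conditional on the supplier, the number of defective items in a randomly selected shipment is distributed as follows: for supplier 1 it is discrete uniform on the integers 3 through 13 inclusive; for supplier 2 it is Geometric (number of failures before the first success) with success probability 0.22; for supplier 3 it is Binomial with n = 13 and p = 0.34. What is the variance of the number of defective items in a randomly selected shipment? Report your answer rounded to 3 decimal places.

15.002

Per component, 1: μ=8, E[X²]=74; 2: μ=3.54545, E[X²]=28.686; 3: μ=4.42, E[X²]=22.4536.
E[X] = 0.28·8 + 0.49·3.54545 + 0.23·4.42 = 4.99387.
E[X²] = 0.28·74 + 0.49·28.686 + 0.23·22.4536 = 39.9404.
Var(X) = E[X²] − (E[X])² = 39.9404 − 24.9388 = 15.0017.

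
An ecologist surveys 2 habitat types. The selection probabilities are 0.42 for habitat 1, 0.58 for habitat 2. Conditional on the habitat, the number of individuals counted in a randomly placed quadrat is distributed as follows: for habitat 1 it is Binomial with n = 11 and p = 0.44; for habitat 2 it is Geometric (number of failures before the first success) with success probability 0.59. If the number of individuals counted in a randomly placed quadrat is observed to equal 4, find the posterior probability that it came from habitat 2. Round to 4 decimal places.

0.0973

Likelihoods P(X=4 | ·): 1: 0.213619; 2: 0.016672.
Posterior ∝ prior × likelihood. Numerator for 2: 0.58·0.016672 = 0.00966975.
Normalizing constant: 0.42·0.213619 + 0.58·0.016672 = 0.0993899.
P(2 | observation) = 0.00966975 / 0.0993899 = 0.0972911.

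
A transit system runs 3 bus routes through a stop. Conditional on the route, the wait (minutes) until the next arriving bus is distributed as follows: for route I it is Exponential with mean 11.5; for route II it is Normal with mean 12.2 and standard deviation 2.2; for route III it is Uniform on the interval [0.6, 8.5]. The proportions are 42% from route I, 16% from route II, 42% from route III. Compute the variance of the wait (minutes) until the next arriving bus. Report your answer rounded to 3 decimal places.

Per component, I: μ=11.5, E[X²]=264.5; II: μ=12.2, E[X²]=153.68; III: μ=4.55, E[X²]=25.9033.
E[X] = 0.42·11.5 + 0.16·12.2 + 0.42·4.55 = 8.693.
E[X²] = 0.42·264.5 + 0.16·153.68 + 0.42·25.9033 = 146.558.
Var(X) = E[X²] − (E[X])² = 146.558 − 75.5682 = 70.99.

70.990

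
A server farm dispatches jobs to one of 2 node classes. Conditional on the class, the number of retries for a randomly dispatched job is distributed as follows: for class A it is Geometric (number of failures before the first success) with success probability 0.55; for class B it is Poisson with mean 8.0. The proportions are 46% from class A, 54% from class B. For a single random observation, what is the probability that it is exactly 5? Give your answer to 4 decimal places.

Conditional on each class, P(X = 5): A: 0.010149; B: 0.0916037.
By total probability, P(X = 5) = 0.46·0.010149 + 0.54·0.0916037 = 0.0541345.

0.0541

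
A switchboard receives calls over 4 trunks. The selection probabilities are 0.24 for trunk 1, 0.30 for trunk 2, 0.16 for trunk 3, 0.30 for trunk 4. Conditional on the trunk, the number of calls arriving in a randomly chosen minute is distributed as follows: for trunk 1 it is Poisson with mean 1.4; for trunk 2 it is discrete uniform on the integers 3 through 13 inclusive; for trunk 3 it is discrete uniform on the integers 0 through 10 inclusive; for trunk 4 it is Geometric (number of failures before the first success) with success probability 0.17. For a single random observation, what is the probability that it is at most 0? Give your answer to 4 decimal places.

Conditional on each trunk, P(X ≤ 0): 1: 0.246597; 2: 0; 3: 0.0909091; 4: 0.17.
By total probability, P(X ≤ 0) = 0.24·0.246597 + 0.3·0 + 0.16·0.0909091 + 0.3·0.17 = 0.124729.

0.1247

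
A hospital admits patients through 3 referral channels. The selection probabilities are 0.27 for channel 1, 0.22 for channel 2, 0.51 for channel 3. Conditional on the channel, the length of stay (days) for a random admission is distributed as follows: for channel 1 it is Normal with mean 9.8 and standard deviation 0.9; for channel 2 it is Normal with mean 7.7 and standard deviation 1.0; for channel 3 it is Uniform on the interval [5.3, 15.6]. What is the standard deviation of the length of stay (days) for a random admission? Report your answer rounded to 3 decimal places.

Per component, 1: μ=9.8, E[X²]=96.85; 2: μ=7.7, E[X²]=60.29; 3: μ=10.45, E[X²]=118.043.
E[X] = 0.27·9.8 + 0.22·7.7 + 0.51·10.45 = 9.6695.
E[X²] = 0.27·96.85 + 0.22·60.29 + 0.51·118.043 = 99.6154.
Var(X) = E[X²] − (E[X])² = 99.6154 − 93.4992 = 6.11617.
SD(X) = √6.11617 = 2.47309.

2.473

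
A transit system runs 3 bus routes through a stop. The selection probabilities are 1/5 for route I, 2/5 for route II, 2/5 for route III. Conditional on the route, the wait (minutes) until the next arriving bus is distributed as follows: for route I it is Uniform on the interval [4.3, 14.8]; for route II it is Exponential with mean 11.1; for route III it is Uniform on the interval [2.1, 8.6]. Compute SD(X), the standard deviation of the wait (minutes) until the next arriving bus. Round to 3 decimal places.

7.709

Per component, I: μ=9.55, E[X²]=100.39; II: μ=11.1, E[X²]=246.42; III: μ=5.35, E[X²]=32.1433.
E[X] = 0.2·9.55 + 0.4·11.1 + 0.4·5.35 = 8.49.
E[X²] = 0.2·100.39 + 0.4·246.42 + 0.4·32.1433 = 131.503.
Var(X) = E[X²] − (E[X])² = 131.503 − 72.0801 = 59.4232.
SD(X) = √59.4232 = 7.70865.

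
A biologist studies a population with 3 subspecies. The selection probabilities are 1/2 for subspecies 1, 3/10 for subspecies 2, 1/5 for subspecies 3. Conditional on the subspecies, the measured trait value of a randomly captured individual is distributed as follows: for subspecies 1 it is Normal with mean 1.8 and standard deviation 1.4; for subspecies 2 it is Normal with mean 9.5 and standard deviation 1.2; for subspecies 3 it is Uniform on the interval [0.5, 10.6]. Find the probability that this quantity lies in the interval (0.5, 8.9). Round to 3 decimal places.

0.671

Conditional on each subspecies, P(0.5 < X < 8.9): 1: 0.823444; 2: 0.308538; 3: 0.831683.
By total probability, P(0.5 < X < 8.9) = 0.5·0.823444 + 0.3·0.308538 + 0.2·0.831683 = 0.67062.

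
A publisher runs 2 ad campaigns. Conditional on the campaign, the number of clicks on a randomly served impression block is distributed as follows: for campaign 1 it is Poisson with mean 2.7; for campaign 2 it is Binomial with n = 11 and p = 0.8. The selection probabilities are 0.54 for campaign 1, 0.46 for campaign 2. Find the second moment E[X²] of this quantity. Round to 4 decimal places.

For each component E[X²] = Var + (mean)², giving 1: 9.99; 2: 79.2.
Overall E[X²] = 0.54·9.99 + 0.46·79.2 = 41.8266.

41.8266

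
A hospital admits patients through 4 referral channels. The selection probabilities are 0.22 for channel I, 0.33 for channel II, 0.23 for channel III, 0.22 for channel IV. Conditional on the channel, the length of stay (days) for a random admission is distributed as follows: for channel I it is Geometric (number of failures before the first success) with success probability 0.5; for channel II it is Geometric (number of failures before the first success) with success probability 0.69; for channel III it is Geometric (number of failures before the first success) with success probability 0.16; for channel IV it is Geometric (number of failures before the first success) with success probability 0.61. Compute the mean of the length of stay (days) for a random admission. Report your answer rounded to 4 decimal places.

1.7164

Component means — I: 1; II: 0.449275; III: 5.25; IV: 0.639344.
E[X] = 0.22·1 + 0.33·0.449275 + 0.23·5.25 + 0.22·0.639344 = 1.71642.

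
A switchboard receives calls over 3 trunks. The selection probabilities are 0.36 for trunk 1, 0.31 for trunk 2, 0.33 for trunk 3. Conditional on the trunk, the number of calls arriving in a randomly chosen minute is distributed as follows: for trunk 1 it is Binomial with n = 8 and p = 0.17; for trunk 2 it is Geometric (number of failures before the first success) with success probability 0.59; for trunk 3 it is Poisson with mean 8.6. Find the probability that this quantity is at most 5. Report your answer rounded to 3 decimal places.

0.715

Conditional on each trunk, P(X ≤ 5): 1: 0.999506; 2: 0.99525; 3: 0.142228.
By total probability, P(X ≤ 5) = 0.36·0.999506 + 0.31·0.99525 + 0.33·0.142228 = 0.715285.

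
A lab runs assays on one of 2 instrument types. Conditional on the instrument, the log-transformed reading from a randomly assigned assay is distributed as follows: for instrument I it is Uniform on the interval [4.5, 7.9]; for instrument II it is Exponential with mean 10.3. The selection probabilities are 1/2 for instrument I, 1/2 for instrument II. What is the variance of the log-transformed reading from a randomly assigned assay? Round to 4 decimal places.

Per component, I: μ=6.2, E[X²]=39.4033; II: μ=10.3, E[X²]=212.18.
E[X] = 0.5·6.2 + 0.5·10.3 = 8.25.
E[X²] = 0.5·39.4033 + 0.5·212.18 = 125.792.
Var(X) = E[X²] − (E[X])² = 125.792 − 68.0625 = 57.7292.

57.7292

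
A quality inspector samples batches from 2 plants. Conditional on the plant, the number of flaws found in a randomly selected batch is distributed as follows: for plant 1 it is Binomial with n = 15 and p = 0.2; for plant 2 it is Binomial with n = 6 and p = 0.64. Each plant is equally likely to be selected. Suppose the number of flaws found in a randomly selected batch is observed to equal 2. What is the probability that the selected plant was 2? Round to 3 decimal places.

Likelihoods P(X=2 | ·): 1: 0.230897; 2: 0.103196.
Posterior ∝ prior × likelihood. Numerator for 2: 0.5·0.103196 = 0.0515978.
Normalizing constant: 0.5·0.230897 + 0.5·0.103196 = 0.167047.
P(2 | observation) = 0.0515978 / 0.167047 = 0.308883.

0.309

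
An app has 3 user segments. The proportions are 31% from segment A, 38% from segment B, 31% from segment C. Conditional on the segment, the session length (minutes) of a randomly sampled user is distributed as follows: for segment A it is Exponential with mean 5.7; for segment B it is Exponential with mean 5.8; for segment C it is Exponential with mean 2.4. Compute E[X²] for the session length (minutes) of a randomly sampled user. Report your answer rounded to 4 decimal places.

For each component E[X²] = Var + (mean)², giving A: 64.98; B: 67.28; C: 11.52.
Overall E[X²] = 0.31·64.98 + 0.38·67.28 + 0.31·11.52 = 49.2814.

49.2814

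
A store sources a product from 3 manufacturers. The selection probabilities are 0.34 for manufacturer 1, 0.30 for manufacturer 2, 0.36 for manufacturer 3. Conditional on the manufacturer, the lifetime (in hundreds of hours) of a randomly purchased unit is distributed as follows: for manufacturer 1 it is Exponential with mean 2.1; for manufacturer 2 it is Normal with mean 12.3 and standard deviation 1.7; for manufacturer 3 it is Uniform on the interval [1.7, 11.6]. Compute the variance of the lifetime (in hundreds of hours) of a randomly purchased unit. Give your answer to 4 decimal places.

21.9004

Per component, 1: μ=2.1, E[X²]=8.82; 2: μ=12.3, E[X²]=154.18; 3: μ=6.65, E[X²]=52.39.
E[X] = 0.34·2.1 + 0.3·12.3 + 0.36·6.65 = 6.798.
E[X²] = 0.34·8.82 + 0.3·154.18 + 0.36·52.39 = 68.1132.
Var(X) = E[X²] − (E[X])² = 68.1132 − 46.2128 = 21.9004.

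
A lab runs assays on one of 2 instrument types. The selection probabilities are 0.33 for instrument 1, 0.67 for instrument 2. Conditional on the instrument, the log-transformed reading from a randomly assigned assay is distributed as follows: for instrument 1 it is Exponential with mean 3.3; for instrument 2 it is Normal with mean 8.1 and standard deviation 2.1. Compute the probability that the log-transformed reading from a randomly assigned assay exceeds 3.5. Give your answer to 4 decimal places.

Conditional on each instrument, P(X > 3.5): 1: 0.346246; 2: 0.985755.
By total probability, P(X > 3.5) = 0.33·0.346246 + 0.67·0.985755 = 0.774717.

0.7747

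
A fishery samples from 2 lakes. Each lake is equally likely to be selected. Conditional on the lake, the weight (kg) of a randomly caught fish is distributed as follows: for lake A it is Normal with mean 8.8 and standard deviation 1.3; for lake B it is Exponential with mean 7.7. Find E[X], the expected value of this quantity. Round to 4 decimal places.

Component means — A: 8.8; B: 7.7.
E[X] = 0.5·8.8 + 0.5·7.7 = 8.25.

8.2500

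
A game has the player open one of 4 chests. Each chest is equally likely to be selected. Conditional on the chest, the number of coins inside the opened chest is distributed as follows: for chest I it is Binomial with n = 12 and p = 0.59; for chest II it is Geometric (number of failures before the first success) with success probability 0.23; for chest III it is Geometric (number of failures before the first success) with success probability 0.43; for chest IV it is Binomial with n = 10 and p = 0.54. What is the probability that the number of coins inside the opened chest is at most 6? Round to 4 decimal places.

Conditional on each chest, P(X ≤ 6): I: 0.361591; II: 0.839515; III: 0.980451; IV: 0.754695.
By total probability, P(X ≤ 6) = 0.25·0.361591 + 0.25·0.839515 + 0.25·0.980451 + 0.25·0.754695 = 0.734063.

0.7341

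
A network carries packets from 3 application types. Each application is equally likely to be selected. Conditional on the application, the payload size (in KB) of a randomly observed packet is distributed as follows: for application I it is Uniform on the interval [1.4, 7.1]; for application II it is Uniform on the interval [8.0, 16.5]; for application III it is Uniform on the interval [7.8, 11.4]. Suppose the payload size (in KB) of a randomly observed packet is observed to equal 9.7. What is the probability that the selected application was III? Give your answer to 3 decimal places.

0.702

Likelihoods f(9.7 | ·): I: 0; II: 0.117647; III: 0.277778.
Posterior ∝ prior × likelihood. Numerator for III: 0.333333·0.277778 = 0.0925926.
Normalizing constant: 0.333333·0 + 0.333333·0.117647 + 0.333333·0.277778 = 0.131808.
P(III | observation) = 0.0925926 / 0.131808 = 0.702479.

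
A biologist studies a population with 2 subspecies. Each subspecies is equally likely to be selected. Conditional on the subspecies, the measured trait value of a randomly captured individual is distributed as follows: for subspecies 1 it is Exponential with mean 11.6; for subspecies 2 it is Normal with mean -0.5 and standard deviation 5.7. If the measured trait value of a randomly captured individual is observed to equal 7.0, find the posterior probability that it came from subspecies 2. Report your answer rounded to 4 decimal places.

0.3845

Likelihoods f(7.0 | ·): 1: 0.0471485; 2: 0.0294502.
Posterior ∝ prior × likelihood. Numerator for 2: 0.5·0.0294502 = 0.0147251.
Normalizing constant: 0.5·0.0471485 + 0.5·0.0294502 = 0.0382993.
P(2 | observation) = 0.0147251 / 0.0382993 = 0.384474.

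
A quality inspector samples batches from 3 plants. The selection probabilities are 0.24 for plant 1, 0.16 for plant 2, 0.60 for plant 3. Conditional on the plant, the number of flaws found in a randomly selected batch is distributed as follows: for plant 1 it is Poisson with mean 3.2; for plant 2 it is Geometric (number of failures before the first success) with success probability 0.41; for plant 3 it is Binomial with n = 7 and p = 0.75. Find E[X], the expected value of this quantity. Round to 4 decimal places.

4.1482

Component means — 1: 3.2; 2: 1.43902; 3: 5.25.
E[X] = 0.24·3.2 + 0.16·1.43902 + 0.6·5.25 = 4.14824.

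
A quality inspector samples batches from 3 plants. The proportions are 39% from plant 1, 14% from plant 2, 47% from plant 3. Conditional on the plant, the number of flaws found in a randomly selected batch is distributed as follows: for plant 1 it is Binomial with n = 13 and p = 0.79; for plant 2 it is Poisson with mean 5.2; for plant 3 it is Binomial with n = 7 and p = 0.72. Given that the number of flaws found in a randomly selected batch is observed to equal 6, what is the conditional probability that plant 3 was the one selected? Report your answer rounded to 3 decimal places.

Likelihoods P(X=6 | ·): 1: 0.00751303; 2: 0.15148; 3: 0.273056.
Posterior ∝ prior × likelihood. Numerator for 3: 0.47·0.273056 = 0.128336.
Normalizing constant: 0.39·0.00751303 + 0.14·0.15148 + 0.47·0.273056 = 0.152473.
P(3 | observation) = 0.128336 / 0.152473 = 0.841695.

0.842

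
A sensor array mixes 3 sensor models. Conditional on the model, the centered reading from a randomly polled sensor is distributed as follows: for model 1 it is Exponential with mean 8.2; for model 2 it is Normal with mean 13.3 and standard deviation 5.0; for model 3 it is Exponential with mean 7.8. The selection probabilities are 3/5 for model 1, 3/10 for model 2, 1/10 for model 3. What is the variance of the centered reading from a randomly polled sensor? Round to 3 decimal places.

Per component, 1: μ=8.2, E[X²]=134.48; 2: μ=13.3, E[X²]=201.89; 3: μ=7.8, E[X²]=121.68.
E[X] = 0.6·8.2 + 0.3·13.3 + 0.1·7.8 = 9.69.
E[X²] = 0.6·134.48 + 0.3·201.89 + 0.1·121.68 = 153.423.
Var(X) = E[X²] − (E[X])² = 153.423 − 93.8961 = 59.5269.

59.527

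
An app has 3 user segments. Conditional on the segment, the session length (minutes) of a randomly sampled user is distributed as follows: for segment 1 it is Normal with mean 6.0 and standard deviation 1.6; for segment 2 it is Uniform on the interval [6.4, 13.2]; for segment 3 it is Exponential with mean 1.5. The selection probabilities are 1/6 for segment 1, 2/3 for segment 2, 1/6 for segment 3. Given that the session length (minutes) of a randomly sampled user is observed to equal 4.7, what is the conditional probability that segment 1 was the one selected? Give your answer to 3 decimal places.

Likelihoods f(4.7 | ·): 1: 0.179242; 2: 0; 3: 0.0290482.
Posterior ∝ prior × likelihood. Numerator for 1: 0.166667·0.179242 = 0.0298736.
Normalizing constant: 0.166667·0.179242 + 0.666667·0 + 0.166667·0.0290482 = 0.034715.
P(1 | observation) = 0.0298736 / 0.034715 = 0.86054.

0.861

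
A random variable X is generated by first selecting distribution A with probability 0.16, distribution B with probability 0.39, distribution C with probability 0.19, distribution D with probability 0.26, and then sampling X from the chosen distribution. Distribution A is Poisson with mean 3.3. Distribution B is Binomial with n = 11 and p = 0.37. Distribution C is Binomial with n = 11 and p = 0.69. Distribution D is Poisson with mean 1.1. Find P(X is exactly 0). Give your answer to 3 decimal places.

0.095

Conditional on each component, P(X = 0): A: 0.0368832; B: 0.00620506; C: 2.54085e-06; D: 0.332871.
By total probability, P(X = 0) = 0.16·0.0368832 + 0.39·0.00620506 + 0.19·2.54085e-06 + 0.26·0.332871 = 0.0948682.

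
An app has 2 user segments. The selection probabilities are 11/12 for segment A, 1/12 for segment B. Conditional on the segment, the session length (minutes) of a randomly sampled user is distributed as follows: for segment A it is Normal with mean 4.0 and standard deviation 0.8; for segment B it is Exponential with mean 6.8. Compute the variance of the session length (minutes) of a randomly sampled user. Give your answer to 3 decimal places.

5.039

Per component, A: μ=4, E[X²]=16.64; B: μ=6.8, E[X²]=92.48.
E[X] = 0.916667·4 + 0.0833333·6.8 = 4.23333.
E[X²] = 0.916667·16.64 + 0.0833333·92.48 = 22.96.
Var(X) = E[X²] − (E[X])² = 22.96 − 17.9211 = 5.03889.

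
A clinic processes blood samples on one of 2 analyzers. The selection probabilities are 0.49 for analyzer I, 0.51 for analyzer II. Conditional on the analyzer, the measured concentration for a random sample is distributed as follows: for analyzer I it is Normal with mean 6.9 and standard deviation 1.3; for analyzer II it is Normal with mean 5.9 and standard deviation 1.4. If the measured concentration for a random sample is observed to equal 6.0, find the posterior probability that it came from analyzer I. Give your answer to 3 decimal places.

Likelihoods f(6.0 | ·): I: 0.241485; II: 0.284233.
Posterior ∝ prior × likelihood. Numerator for I: 0.49·0.241485 = 0.118328.
Normalizing constant: 0.49·0.241485 + 0.51·0.284233 = 0.263286.
P(I | observation) = 0.118328 / 0.263286 = 0.449426.

0.449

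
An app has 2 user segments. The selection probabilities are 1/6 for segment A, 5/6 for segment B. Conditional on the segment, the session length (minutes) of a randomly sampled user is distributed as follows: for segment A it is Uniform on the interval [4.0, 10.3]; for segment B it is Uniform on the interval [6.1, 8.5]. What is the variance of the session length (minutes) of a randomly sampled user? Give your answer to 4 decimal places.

Per component, A: μ=7.15, E[X²]=54.43; B: μ=7.3, E[X²]=53.77.
E[X] = 0.166667·7.15 + 0.833333·7.3 = 7.275.
E[X²] = 0.166667·54.43 + 0.833333·53.77 = 53.88.
Var(X) = E[X²] − (E[X])² = 53.88 − 52.9256 = 0.954375.

0.9544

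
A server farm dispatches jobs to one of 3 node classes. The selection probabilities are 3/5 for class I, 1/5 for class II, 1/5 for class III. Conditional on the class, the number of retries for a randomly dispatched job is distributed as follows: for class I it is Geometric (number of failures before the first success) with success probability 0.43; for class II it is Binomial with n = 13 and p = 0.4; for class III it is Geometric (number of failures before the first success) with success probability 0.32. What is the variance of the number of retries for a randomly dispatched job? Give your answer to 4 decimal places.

Per component, I: μ=1.32558, E[X²]=4.83991; II: μ=5.2, E[X²]=30.16; III: μ=2.125, E[X²]=11.1562.
E[X] = 0.6·1.32558 + 0.2·5.2 + 0.2·2.125 = 2.26035.
E[X²] = 0.6·4.83991 + 0.2·30.16 + 0.2·11.1562 = 11.1672.
Var(X) = E[X²] − (E[X])² = 11.1672 − 5.10918 = 6.05802.

6.0580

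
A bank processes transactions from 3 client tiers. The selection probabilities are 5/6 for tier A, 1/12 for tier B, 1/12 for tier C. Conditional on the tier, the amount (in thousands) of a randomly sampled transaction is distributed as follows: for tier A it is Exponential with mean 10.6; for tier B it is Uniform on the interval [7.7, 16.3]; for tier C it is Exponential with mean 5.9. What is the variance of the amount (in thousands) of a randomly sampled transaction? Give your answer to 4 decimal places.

98.9763

Per component, A: μ=10.6, E[X²]=224.72; B: μ=12, E[X²]=150.163; C: μ=5.9, E[X²]=69.62.
E[X] = 0.833333·10.6 + 0.0833333·12 + 0.0833333·5.9 = 10.325.
E[X²] = 0.833333·224.72 + 0.0833333·150.163 + 0.0833333·69.62 = 205.582.
Var(X) = E[X²] − (E[X])² = 205.582 − 106.606 = 98.9763.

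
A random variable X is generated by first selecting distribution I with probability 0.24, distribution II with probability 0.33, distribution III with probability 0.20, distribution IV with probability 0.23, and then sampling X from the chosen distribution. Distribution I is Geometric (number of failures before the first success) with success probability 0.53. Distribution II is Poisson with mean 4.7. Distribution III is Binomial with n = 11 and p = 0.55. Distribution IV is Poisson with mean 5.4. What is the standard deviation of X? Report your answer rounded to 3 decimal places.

2.733

Per component, I: μ=0.886792, E[X²]=2.45959; II: μ=4.7, E[X²]=26.79; III: μ=6.05, E[X²]=39.325; IV: μ=5.4, E[X²]=34.56.
E[X] = 0.24·0.886792 + 0.33·4.7 + 0.2·6.05 + 0.23·5.4 = 4.21583.
E[X²] = 0.24·2.45959 + 0.33·26.79 + 0.2·39.325 + 0.23·34.56 = 25.2448.
Var(X) = E[X²] − (E[X])² = 25.2448 − 17.7732 = 7.47158.
SD(X) = √7.47158 = 2.73342.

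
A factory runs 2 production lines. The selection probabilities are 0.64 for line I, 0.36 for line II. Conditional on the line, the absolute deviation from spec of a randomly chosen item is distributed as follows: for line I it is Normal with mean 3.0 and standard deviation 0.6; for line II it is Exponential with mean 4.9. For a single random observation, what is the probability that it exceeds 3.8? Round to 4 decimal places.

0.2241

Conditional on each line, P(X > 3.8): I: 0.0912112; II: 0.460469.
By total probability, P(X > 3.8) = 0.64·0.0912112 + 0.36·0.460469 = 0.224144.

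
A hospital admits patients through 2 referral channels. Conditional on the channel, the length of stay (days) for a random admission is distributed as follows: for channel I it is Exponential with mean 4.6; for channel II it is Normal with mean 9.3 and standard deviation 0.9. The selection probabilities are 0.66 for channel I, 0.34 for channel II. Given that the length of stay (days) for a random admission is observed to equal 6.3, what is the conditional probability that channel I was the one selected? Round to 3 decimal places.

0.984

Likelihoods f(6.3 | ·): I: 0.0552647; II: 0.00171364.
Posterior ∝ prior × likelihood. Numerator for I: 0.66·0.0552647 = 0.0364747.
Normalizing constant: 0.66·0.0552647 + 0.34·0.00171364 = 0.0370573.
P(I | observation) = 0.0364747 / 0.0370573 = 0.984277.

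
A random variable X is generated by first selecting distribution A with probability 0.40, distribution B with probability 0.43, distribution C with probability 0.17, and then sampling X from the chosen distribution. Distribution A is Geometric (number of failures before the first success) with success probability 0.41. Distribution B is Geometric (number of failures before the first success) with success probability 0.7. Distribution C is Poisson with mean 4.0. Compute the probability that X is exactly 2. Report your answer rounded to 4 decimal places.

0.1091

Conditional on each component, P(X = 2): A: 0.142721; B: 0.063; C: 0.146525.
By total probability, P(X = 2) = 0.4·0.142721 + 0.43·0.063 + 0.17·0.146525 = 0.109088.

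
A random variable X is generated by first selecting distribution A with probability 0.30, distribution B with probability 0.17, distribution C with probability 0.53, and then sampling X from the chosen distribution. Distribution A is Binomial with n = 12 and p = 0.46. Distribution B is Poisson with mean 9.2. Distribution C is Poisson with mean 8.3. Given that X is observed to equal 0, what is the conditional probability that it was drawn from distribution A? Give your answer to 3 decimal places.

0.553

Likelihoods P(X=0 | ·): A: 0.000614788; B: 0.000101039; C: 0.000248517.
Posterior ∝ prior × likelihood. Numerator for A: 0.3·0.000614788 = 0.000184436.
Normalizing constant: 0.3·0.000614788 + 0.17·0.000101039 + 0.53·0.000248517 = 0.000333327.
P(A | observation) = 0.000184436 / 0.000333327 = 0.55332.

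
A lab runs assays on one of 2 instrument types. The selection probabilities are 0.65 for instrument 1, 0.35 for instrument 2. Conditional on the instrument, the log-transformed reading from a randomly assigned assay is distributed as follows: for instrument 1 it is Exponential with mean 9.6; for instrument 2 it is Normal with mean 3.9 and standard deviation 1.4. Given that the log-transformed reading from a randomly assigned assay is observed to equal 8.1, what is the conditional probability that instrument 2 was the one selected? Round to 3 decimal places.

0.037

Likelihoods f(8.1 | ·): 1: 0.0448015; 2: 0.00316561.
Posterior ∝ prior × likelihood. Numerator for 2: 0.35·0.00316561 = 0.00110796.
Normalizing constant: 0.65·0.0448015 + 0.35·0.00316561 = 0.030229.
P(2 | observation) = 0.00110796 / 0.030229 = 0.0366523.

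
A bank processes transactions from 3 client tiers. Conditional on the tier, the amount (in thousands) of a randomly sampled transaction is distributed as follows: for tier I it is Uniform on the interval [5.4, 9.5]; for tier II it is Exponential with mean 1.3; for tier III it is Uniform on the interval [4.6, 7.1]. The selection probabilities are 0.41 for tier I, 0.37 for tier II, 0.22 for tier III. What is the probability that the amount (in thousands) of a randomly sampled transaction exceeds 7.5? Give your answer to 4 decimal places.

0.2012

Conditional on each tier, P(X > 7.5): I: 0.487805; II: 0.00312216; III: 0.
By total probability, P(X > 7.5) = 0.41·0.487805 + 0.37·0.00312216 + 0.22·0 = 0.201155.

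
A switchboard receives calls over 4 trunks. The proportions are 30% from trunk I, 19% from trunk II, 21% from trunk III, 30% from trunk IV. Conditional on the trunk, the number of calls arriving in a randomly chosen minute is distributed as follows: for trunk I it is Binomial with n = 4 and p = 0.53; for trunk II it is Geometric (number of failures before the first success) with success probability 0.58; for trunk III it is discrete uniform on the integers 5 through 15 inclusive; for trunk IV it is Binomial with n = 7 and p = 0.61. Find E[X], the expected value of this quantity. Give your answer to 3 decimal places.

4.155

Component means — I: 2.12; II: 0.724138; III: 10; IV: 4.27.
E[X] = 0.3·2.12 + 0.19·0.724138 + 0.21·10 + 0.3·4.27 = 4.15459.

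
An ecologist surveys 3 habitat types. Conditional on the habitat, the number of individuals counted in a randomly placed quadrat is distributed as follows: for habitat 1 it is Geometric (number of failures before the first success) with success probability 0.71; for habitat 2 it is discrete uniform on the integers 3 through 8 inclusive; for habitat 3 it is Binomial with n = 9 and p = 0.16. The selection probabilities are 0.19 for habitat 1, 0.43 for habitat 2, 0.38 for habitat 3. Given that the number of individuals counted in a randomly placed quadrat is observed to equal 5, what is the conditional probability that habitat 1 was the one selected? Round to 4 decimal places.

Likelihoods P(X=5 | ·): 1: 0.00145629; 2: 0.166667; 3: 0.00657791.
Posterior ∝ prior × likelihood. Numerator for 1: 0.19·0.00145629 = 0.000276695.
Normalizing constant: 0.19·0.00145629 + 0.43·0.166667 + 0.38·0.00657791 = 0.074443.
P(1 | observation) = 0.000276695 / 0.074443 = 0.00371688.

0.0037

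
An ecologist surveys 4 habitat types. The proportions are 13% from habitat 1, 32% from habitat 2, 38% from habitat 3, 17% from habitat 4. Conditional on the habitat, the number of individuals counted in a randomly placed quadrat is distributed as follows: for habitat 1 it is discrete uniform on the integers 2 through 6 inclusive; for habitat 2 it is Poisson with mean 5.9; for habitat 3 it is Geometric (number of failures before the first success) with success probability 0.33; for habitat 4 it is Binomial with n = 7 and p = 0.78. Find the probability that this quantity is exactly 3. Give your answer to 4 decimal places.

0.1003

Conditional on each habitat, P(X = 3): 1: 0.2; 2: 0.0937707; 3: 0.0992518; 4: 0.0389083.
By total probability, P(X = 3) = 0.13·0.2 + 0.32·0.0937707 + 0.38·0.0992518 + 0.17·0.0389083 = 0.100337.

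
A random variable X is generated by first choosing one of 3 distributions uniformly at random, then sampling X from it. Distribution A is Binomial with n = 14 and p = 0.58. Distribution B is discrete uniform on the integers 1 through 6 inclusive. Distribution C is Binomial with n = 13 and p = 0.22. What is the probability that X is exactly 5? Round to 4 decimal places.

Conditional on each component, P(X = 5): A: 0.0534377; B: 0.166667; C: 0.0908759.
By total probability, P(X = 5) = 0.333333·0.0534377 + 0.333333·0.166667 + 0.333333·0.0908759 = 0.10366.

0.1037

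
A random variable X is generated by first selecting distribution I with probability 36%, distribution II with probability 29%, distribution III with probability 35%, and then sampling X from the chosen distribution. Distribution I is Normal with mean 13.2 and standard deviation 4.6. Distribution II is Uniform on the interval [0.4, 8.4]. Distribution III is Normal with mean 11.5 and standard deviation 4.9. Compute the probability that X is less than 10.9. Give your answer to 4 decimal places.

Conditional on each component, P(X < 10.9): I: 0.308538; II: 1; III: 0.451272.
By total probability, P(X < 10.9) = 0.36·0.308538 + 0.29·1 + 0.35·0.451272 = 0.559019.

0.5590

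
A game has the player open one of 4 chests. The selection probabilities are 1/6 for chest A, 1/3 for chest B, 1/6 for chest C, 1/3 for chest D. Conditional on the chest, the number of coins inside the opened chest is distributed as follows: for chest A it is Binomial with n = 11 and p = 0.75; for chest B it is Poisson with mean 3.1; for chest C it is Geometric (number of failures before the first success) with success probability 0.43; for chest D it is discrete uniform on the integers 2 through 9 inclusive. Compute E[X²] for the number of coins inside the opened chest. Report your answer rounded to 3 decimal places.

For each component E[X²] = Var + (mean)², giving A: 70.125; B: 12.71; C: 4.83991; D: 35.5.
Overall E[X²] = 0.166667·70.125 + 0.333333·12.71 + 0.166667·4.83991 + 0.333333·35.5 = 28.5642.

28.564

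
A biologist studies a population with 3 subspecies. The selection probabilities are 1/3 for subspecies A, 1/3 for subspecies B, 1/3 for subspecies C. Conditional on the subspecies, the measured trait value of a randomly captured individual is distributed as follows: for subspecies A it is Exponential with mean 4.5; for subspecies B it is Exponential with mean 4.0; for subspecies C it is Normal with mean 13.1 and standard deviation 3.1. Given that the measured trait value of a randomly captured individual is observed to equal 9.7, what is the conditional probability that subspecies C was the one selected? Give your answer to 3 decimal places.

Likelihoods f(9.7 | ·): A: 0.025742; B: 0.0221195; C: 0.0705243.
Posterior ∝ prior × likelihood. Numerator for C: 0.333333·0.0705243 = 0.0235081.
Normalizing constant: 0.333333·0.025742 + 0.333333·0.0221195 + 0.333333·0.0705243 = 0.0394619.
P(C | observation) = 0.0235081 / 0.0394619 = 0.595716.

0.596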